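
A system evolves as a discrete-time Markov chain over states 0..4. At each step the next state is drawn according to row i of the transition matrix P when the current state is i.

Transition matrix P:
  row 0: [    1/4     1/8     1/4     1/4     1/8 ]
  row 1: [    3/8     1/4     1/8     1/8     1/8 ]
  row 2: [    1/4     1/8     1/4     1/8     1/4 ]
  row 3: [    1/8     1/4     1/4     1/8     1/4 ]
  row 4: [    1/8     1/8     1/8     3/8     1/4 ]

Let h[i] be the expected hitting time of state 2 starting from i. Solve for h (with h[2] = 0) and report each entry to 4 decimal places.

First-step conditioning: h[2] = 0; for i ≠ 2, h[i] = 1 + Σ_k P[i][k]·h[k].
  h[0] = 1 + 1/4·h[0] + 1/8·h[1] + 1/4·h[3] + 1/8·h[4]
  h[1] = 1 + 3/8·h[0] + 1/4·h[1] + 1/8·h[3] + 1/8·h[4]
  h[3] = 1 + 1/8·h[0] + 1/4·h[1] + 1/8·h[3] + 1/4·h[4]
  h[4] = 1 + 1/8·h[0] + 1/8·h[1] + 3/8·h[3] + 1/4·h[4]
Solving the 4×4 linear system over states ≠ 2 gives exactly h = [63/13, 502/91, 0, 5, 506/91] (h[2] = 0 is the target).

h = [4.8462, 5.5165, 0.0000, 5.0000, 5.5604]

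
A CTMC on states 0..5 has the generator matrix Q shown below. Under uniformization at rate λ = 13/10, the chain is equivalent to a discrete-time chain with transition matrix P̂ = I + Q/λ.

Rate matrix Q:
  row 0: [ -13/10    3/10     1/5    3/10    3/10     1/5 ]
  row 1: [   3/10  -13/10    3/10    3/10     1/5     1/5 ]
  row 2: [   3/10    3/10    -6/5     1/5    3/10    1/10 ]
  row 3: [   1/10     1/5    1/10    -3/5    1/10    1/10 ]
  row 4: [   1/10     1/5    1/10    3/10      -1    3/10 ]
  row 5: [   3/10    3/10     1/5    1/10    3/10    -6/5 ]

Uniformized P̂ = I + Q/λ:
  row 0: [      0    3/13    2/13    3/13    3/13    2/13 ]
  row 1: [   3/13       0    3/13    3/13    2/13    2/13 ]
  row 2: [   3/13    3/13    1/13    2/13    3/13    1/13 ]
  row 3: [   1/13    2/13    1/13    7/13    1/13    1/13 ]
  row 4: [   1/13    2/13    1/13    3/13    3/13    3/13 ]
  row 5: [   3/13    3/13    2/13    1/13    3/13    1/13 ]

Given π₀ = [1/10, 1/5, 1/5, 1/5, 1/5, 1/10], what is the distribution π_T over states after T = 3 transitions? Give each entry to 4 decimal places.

π = [0.1303, 0.1582, 0.1214, 0.2883, 0.1751, 0.1267]

t=0: π = [0.1000, 0.2000, 0.2000, 0.2000, 0.2000, 0.1000]
t=1: π = [0.1462, 0.1538, 0.1231, 0.2615, 0.1846, 0.1308]
t=2: π = [0.1284, 0.1609, 0.1219, 0.2817, 0.1787, 0.1284]
t=3: π = [0.1303, 0.1582, 0.1214, 0.2883, 0.1751, 0.1267]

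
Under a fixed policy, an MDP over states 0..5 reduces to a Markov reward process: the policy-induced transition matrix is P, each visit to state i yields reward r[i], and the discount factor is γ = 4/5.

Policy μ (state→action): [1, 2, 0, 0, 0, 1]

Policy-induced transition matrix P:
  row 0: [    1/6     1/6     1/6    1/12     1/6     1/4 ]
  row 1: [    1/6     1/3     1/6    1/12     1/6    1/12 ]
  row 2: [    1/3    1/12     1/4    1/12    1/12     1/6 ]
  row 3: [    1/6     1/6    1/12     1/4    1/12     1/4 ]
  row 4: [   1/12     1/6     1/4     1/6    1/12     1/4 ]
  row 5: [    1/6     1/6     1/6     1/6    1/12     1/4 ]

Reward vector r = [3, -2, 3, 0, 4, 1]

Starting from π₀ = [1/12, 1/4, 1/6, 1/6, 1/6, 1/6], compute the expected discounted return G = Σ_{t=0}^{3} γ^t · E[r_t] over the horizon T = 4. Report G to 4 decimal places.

G = 3.7578

t=0: π = [0.0833, 0.2500, 0.1667, 0.1667, 0.1667, 0.1667], E[r] = 1.0833, γ^t·E[r] = 1.083333, running G = 1.083333
t=1: π = [0.1806, 0.1944, 0.1806, 0.1389, 0.1111, 0.1944], E[r] = 1.3333, γ^t·E[r] = 1.066667, running G = 2.150000
t=2: π = [0.1875, 0.1840, 0.1794, 0.1319, 0.1146, 0.2025], E[r] = 1.3935, γ^t·E[r] = 0.891852, running G = 3.041852
t=3: π = [0.1870, 0.1824, 0.1802, 0.1318, 0.1143, 0.2044], E[r] = 1.3983, γ^t·E[r] = 0.715951, running G = 3.757802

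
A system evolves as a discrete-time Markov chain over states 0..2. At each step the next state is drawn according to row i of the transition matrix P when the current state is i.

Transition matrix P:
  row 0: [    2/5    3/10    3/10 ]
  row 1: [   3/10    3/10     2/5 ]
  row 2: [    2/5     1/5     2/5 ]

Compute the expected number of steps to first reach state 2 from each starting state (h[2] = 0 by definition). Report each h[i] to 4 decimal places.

h = [3.0303, 2.7273, 0.0000]

First-step conditioning: h[2] = 0; for i ≠ 2, h[i] = 1 + Σ_k P[i][k]·h[k].
  h[0] = 1 + 2/5·h[0] + 3/10·h[1]
  h[1] = 1 + 3/10·h[0] + 3/10·h[1]
Solving the 2×2 linear system over states ≠ 2 gives exactly h = [100/33, 30/11, 0] (h[2] = 0 is the target).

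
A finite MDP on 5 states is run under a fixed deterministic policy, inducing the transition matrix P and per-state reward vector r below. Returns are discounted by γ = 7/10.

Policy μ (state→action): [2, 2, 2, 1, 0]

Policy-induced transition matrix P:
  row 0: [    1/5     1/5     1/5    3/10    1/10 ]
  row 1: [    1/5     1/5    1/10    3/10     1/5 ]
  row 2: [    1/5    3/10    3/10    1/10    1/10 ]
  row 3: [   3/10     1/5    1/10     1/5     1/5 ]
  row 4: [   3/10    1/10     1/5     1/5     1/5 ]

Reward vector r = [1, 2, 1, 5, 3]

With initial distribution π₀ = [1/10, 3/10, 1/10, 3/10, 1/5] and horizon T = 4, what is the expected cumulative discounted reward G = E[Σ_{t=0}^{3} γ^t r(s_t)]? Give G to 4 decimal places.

t=0: π = [0.1000, 0.3000, 0.1000, 0.3000, 0.2000], E[r] = 2.9000, γ^t·E[r] = 2.900000, running G = 2.900000
t=1: π = [0.2500, 0.1900, 0.1500, 0.2300, 0.1800], E[r] = 2.4700, γ^t·E[r] = 1.729000, running G = 4.629000
t=2: π = [0.2410, 0.1970, 0.1730, 0.2290, 0.1600], E[r] = 2.4330, γ^t·E[r] = 1.192170, running G = 5.821170
t=3: π = [0.2389, 0.2013, 0.1747, 0.2265, 0.1586], E[r] = 2.4245, γ^t·E[r] = 0.831604, running G = 6.652774

G = 6.6528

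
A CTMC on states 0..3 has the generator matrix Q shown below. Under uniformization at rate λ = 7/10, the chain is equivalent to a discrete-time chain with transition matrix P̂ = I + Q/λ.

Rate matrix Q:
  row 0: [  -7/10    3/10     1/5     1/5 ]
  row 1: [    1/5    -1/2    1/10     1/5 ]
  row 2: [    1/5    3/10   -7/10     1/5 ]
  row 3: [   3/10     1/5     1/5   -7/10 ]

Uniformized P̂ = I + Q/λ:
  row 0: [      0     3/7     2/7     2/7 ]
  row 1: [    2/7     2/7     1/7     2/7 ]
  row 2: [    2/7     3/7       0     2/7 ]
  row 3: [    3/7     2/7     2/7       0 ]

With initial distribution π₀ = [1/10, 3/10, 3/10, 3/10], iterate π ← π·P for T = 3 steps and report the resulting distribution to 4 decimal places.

t=0: π = [0.1000, 0.3000, 0.3000, 0.3000]
t=1: π = [0.3000, 0.3429, 0.1571, 0.2000]
t=2: π = [0.2286, 0.3510, 0.1918, 0.2286]
t=3: π = [0.2531, 0.3458, 0.1808, 0.2204]

π = [0.2531, 0.3458, 0.1808, 0.2204]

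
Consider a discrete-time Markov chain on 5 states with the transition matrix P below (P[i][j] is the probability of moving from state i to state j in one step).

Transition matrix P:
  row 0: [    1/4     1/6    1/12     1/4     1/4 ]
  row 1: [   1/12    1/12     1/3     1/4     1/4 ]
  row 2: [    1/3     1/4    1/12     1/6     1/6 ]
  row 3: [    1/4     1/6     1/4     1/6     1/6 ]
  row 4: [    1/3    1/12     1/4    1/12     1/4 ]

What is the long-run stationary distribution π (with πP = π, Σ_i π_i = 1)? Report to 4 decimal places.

π = [0.2587, 0.1515, 0.1881, 0.1826, 0.2191]

Balance equations π_j = Σ_i π_i·P[i][j]:
  π_0 = 1/4·π_0 + 1/12·π_1 + 1/3·π_2 + 1/4·π_3 + 1/3·π_4
  π_1 = 1/6·π_0 + 1/12·π_1 + 1/4·π_2 + 1/6·π_3 + 1/12·π_4
  π_2 = 1/12·π_0 + 1/3·π_1 + 1/12·π_2 + 1/4·π_3 + 1/4·π_4
  π_3 = 1/4·π_0 + 1/4·π_1 + 1/6·π_2 + 1/6·π_3 + 1/12·π_4
  normalize: π_0 + π_1 + π_2 + π_3 + π_4 = 1
Solving the linear system gives exactly π = [3117/12049, 1825/12049, 2267/12049, 2200/12049, 2640/12049].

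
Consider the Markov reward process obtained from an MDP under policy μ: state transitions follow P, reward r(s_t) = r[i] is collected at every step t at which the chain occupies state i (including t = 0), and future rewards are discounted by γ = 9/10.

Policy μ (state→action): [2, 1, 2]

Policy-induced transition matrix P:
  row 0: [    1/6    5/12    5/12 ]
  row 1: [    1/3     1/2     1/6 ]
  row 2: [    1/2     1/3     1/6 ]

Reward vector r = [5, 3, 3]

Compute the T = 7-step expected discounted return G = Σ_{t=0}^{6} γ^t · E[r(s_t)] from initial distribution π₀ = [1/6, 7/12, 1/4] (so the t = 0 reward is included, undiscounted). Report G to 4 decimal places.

G = 18.7246

t=0: π = [0.1667, 0.5833, 0.2500], E[r] = 3.3333, γ^t·E[r] = 3.333333, running G = 3.333333
t=1: π = [0.3472, 0.4444, 0.2083], E[r] = 3.6944, γ^t·E[r] = 3.325000, running G = 6.658333
t=2: π = [0.3102, 0.4363, 0.2535], E[r] = 3.6204, γ^t·E[r] = 2.932500, running G = 9.590833
t=3: π = [0.3239, 0.4319, 0.2442], E[r] = 3.6478, γ^t·E[r] = 2.659219, running G = 12.250052
t=4: π = [0.3201, 0.4323, 0.2476], E[r] = 3.6401, γ^t·E[r] = 2.388277, running G = 14.638329
t=5: π = [0.3213, 0.4321, 0.2467], E[r] = 3.6425, γ^t·E[r] = 2.150876, running G = 16.789205
t=6: π = [0.3209, 0.4321, 0.2470], E[r] = 3.6418, γ^t·E[r] = 1.935405, running G = 18.724609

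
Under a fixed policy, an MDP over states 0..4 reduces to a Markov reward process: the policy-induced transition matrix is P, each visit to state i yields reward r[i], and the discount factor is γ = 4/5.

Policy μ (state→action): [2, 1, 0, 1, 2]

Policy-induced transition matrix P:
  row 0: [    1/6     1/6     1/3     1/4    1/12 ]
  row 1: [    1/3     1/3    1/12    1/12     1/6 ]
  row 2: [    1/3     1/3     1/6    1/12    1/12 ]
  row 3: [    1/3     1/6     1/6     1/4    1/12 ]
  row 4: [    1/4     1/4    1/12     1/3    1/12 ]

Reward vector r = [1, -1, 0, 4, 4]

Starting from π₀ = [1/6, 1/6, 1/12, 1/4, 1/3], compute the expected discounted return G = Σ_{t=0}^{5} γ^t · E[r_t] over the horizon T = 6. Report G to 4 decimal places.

t=0: π = [0.1667, 0.1667, 0.0833, 0.2500, 0.3333], E[r] = 2.3333, γ^t·E[r] = 2.333333, running G = 2.333333
t=1: π = [0.2778, 0.2361, 0.1528, 0.2361, 0.0972], E[r] = 1.3750, γ^t·E[r] = 1.100000, running G = 3.433333
t=2: π = [0.2789, 0.2396, 0.1852, 0.1933, 0.1030], E[r] = 1.2245, γ^t·E[r] = 0.783704, running G = 4.217037
t=3: π = [0.2783, 0.2460, 0.1846, 0.1878, 0.1033], E[r] = 1.1966, γ^t·E[r] = 0.612642, running G = 4.829679
t=4: π = [0.2783, 0.2471, 0.1839, 0.1868, 0.1038], E[r] = 1.1940, γ^t·E[r] = 0.489053, running G = 5.318733
t=5: π = [0.2783, 0.2472, 0.1838, 0.1868, 0.1039], E[r] = 1.1941, γ^t·E[r] = 0.391287, running G = 5.710020

G = 5.7100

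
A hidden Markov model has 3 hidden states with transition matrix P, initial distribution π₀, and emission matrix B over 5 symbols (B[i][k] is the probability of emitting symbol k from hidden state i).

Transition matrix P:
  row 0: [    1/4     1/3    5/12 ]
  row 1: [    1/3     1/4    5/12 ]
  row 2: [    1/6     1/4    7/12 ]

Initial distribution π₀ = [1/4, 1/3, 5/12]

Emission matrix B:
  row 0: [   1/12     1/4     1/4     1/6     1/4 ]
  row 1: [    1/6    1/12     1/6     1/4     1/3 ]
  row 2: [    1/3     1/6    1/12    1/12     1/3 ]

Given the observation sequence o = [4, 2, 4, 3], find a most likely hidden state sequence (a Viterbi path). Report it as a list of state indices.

path = [2, 2, 2, 1]

t=0: δ = [6.250e-02, 1.111e-01, 1.389e-01]  (obs o_0=4)
t=1: δ = [9.259e-03, 5.787e-03, 6.752e-03]  ψ = [1, 2, 2]  (obs o_1=2)
t=2: δ = [5.787e-04, 1.029e-03, 1.313e-03]  ψ = [0, 0, 2]  (obs o_2=4)
t=3: δ = [5.716e-05, 8.205e-05, 6.382e-05]  ψ = [1, 2, 2]  (obs o_3=3)
backtrack: best end state = 1; path = [2, 2, 2, 1]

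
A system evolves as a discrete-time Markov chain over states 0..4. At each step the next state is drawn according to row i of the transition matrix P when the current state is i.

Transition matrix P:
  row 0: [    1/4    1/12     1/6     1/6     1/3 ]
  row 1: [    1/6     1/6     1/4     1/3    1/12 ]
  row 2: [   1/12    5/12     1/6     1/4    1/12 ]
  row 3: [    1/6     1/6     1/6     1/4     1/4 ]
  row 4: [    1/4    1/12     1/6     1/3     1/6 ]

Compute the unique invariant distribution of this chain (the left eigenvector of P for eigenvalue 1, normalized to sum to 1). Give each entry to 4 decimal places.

π = [0.1825, 0.1812, 0.1818, 0.2656, 0.1890]

Balance equations π_j = Σ_i π_i·P[i][j]:
  π_0 = 1/4·π_0 + 1/6·π_1 + 1/12·π_2 + 1/6·π_3 + 1/4·π_4
  π_1 = 1/12·π_0 + 1/6·π_1 + 5/12·π_2 + 1/6·π_3 + 1/12·π_4
  π_2 = 1/6·π_0 + 1/4·π_1 + 1/6·π_2 + 1/6·π_3 + 1/6·π_4
  π_3 = 1/6·π_0 + 1/3·π_1 + 1/4·π_2 + 1/4·π_3 + 1/3·π_4
  normalize: π_0 + π_1 + π_2 + π_3 + π_4 = 1
Solving the linear system gives exactly π = [1797/9848, 223/1231, 895/4924, 327/1231, 1861/9848].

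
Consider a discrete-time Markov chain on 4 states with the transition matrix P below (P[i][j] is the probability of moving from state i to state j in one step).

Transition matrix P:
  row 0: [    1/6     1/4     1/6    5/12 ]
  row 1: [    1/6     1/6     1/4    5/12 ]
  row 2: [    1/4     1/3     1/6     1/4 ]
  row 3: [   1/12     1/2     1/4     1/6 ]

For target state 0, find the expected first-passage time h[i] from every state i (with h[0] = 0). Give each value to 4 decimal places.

First-step conditioning: h[0] = 0; for i ≠ 0, h[i] = 1 + Σ_k P[i][k]·h[k].
  h[1] = 1 + 1/6·h[1] + 1/4·h[2] + 5/12·h[3]
  h[2] = 1 + 1/3·h[1] + 1/6·h[2] + 1/4·h[3]
  h[3] = 1 + 1/2·h[1] + 1/4·h[2] + 1/6·h[3]
Solving the 3×3 linear system over states ≠ 0 gives exactly h = [0, 585/94, 267/47, 312/47] (h[0] = 0 is the target).

h = [0.0000, 6.2234, 5.6809, 6.6383]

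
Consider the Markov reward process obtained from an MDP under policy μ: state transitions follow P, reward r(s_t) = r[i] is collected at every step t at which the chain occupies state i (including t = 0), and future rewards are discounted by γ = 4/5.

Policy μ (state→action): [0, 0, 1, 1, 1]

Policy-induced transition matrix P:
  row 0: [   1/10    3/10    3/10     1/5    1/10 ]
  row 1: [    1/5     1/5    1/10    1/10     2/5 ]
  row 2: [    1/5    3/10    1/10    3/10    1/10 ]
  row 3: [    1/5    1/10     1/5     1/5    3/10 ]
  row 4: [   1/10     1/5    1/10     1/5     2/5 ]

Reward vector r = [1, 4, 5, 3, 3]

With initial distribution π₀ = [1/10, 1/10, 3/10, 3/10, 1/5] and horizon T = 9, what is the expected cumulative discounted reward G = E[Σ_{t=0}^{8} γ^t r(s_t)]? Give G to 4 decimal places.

G = 14.1349

t=0: π = [0.1000, 0.1000, 0.3000, 0.3000, 0.2000], E[r] = 3.5000, γ^t·E[r] = 3.500000, running G = 3.500000
t=1: π = [0.1700, 0.2100, 0.1500, 0.2200, 0.2500], E[r] = 3.1700, γ^t·E[r] = 2.536000, running G = 6.036000
t=2: π = [0.1580, 0.2100, 0.1560, 0.1940, 0.2820], E[r] = 3.2060, γ^t·E[r] = 2.051840, running G = 8.087840
t=3: π = [0.1560, 0.2120, 0.1510, 0.1946, 0.2864], E[r] = 3.2020, γ^t·E[r] = 1.639424, running G = 9.727264
t=4: π = [0.1558, 0.2112, 0.1507, 0.1939, 0.2884], E[r] = 3.2010, γ^t·E[r] = 1.311146, running G = 11.038410
t=5: π = [0.1556, 0.2113, 0.1505, 0.1939, 0.2887], E[r] = 3.2012, γ^t·E[r] = 1.048961, running G = 12.087371
t=6: π = [0.1556, 0.2112, 0.1505, 0.1939, 0.2888], E[r] = 3.2011, γ^t·E[r] = 0.839147, running G = 12.926518
t=7: π = [0.1556, 0.2112, 0.1505, 0.1939, 0.2888], E[r] = 3.2011, γ^t·E[r] = 0.671319, running G = 13.597837
t=8: π = [0.1556, 0.2112, 0.1505, 0.1939, 0.2888], E[r] = 3.2011, γ^t·E[r] = 0.537055, running G = 14.134892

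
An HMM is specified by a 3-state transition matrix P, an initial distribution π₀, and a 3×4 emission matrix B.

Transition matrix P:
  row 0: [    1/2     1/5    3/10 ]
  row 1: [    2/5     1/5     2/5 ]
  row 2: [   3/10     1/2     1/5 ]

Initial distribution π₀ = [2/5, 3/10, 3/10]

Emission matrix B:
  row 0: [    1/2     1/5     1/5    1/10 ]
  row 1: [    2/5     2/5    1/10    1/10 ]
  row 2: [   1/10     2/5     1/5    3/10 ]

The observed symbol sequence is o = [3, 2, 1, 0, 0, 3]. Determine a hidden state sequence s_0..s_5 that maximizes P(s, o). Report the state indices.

path = [2, 2, 1, 0, 0, 2]

t=0: δ = [4.000e-02, 3.000e-02, 9.000e-02]  (obs o_0=3)
t=1: δ = [5.400e-03, 4.500e-03, 3.600e-03]  ψ = [2, 2, 2]  (obs o_1=2)
t=2: δ = [5.400e-04, 7.200e-04, 7.200e-04]  ψ = [0, 2, 1]  (obs o_2=1)
t=3: δ = [1.440e-04, 1.440e-04, 2.880e-05]  ψ = [1, 2, 1]  (obs o_3=0)
t=4: δ = [3.600e-05, 1.152e-05, 5.760e-06]  ψ = [0, 0, 1]  (obs o_4=0)
t=5: δ = [1.800e-06, 7.200e-07, 3.240e-06]  ψ = [0, 0, 0]  (obs o_5=3)
backtrack: best end state = 2; path = [2, 2, 1, 0, 0, 2]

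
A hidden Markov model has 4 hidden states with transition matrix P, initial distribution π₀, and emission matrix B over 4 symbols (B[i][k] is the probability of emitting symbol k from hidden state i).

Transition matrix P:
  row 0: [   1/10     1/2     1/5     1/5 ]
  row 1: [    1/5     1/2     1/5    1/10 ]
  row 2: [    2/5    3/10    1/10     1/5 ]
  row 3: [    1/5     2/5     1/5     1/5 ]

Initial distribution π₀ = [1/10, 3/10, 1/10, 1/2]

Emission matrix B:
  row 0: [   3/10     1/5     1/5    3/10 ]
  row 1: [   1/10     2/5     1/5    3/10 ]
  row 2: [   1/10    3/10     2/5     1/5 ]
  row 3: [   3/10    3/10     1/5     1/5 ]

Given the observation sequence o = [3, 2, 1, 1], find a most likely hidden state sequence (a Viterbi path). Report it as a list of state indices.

t=0: δ = [3.000e-02, 9.000e-02, 2.000e-02, 1.000e-01]  (obs o_0=3)
t=1: δ = [4.000e-03, 9.000e-03, 8.000e-03, 4.000e-03]  ψ = [3, 1, 3, 3]  (obs o_1=2)
t=2: δ = [6.400e-04, 1.800e-03, 5.400e-04, 4.800e-04]  ψ = [2, 1, 1, 2]  (obs o_2=1)
t=3: δ = [7.200e-05, 3.600e-04, 1.080e-04, 5.400e-05]  ψ = [1, 1, 1, 1]  (obs o_3=1)
backtrack: best end state = 1; path = [1, 1, 1, 1]

path = [1, 1, 1, 1]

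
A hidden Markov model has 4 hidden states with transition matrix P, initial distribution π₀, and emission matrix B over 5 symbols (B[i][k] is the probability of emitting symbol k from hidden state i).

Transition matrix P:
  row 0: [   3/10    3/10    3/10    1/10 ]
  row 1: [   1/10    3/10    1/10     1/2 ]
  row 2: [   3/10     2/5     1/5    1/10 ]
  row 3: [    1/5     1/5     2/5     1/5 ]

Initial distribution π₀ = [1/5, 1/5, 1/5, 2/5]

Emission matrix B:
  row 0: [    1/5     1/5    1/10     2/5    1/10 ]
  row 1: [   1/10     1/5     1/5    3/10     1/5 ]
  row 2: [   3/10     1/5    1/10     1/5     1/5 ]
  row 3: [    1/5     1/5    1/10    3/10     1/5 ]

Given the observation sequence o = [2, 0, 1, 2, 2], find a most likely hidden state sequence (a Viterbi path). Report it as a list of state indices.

path = [1, 3, 2, 1, 1]

t=0: δ = [2.000e-02, 4.000e-02, 2.000e-02, 4.000e-02]  (obs o_0=2)
t=1: δ = [1.600e-03, 1.200e-03, 4.800e-03, 4.000e-03]  ψ = [3, 1, 3, 1]  (obs o_1=0)
t=2: δ = [2.880e-04, 3.840e-04, 3.200e-04, 1.600e-04]  ψ = [2, 2, 3, 3]  (obs o_2=1)
t=3: δ = [9.600e-06, 2.560e-05, 8.640e-06, 1.920e-05]  ψ = [2, 2, 0, 1]  (obs o_3=2)
t=4: δ = [3.840e-07, 1.536e-06, 7.680e-07, 1.280e-06]  ψ = [3, 1, 3, 1]  (obs o_4=2)
backtrack: best end state = 1; path = [1, 3, 2, 1, 1]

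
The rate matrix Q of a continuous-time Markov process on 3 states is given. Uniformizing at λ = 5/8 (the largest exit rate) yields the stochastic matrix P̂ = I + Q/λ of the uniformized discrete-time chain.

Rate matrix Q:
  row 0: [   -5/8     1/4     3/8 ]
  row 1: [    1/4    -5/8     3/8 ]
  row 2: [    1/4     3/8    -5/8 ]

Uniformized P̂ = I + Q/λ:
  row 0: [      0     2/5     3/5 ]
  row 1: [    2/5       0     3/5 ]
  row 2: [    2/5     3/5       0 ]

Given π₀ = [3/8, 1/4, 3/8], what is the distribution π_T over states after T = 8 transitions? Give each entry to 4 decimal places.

π = [0.2858, 0.3392, 0.3750]

t=0: π = [0.3750, 0.2500, 0.3750]
t=1: π = [0.2500, 0.3750, 0.3750]
t=2: π = [0.3000, 0.3250, 0.3750]
t=3: π = [0.2800, 0.3450, 0.3750]
t=4: π = [0.2880, 0.3370, 0.3750]
t=5: π = [0.2848, 0.3402, 0.3750]
t=6: π = [0.2861, 0.3389, 0.3750]
t=7: π = [0.2856, 0.3394, 0.3750]
t=8: π = [0.2858, 0.3392, 0.3750]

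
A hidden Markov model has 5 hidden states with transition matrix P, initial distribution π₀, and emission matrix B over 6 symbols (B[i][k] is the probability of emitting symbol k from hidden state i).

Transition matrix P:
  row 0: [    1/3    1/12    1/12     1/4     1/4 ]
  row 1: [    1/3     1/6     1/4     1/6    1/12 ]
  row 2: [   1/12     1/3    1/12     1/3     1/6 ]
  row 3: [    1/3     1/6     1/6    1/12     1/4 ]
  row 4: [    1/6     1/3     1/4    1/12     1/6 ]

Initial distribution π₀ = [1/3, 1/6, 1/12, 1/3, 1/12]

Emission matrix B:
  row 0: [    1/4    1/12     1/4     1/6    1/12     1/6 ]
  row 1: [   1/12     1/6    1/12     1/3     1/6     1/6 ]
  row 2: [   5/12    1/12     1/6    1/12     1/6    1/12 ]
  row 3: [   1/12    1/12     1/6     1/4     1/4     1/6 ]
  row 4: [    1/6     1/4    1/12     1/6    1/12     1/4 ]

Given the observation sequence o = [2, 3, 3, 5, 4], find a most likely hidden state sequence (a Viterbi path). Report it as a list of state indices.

path = [0, 4, 1, 0, 3]

t=0: δ = [8.333e-02, 1.389e-02, 1.389e-02, 5.556e-02, 6.944e-03]  (obs o_0=2)
t=1: δ = [4.630e-03, 3.086e-03, 7.716e-04, 5.208e-03, 3.472e-03]  ψ = [0, 3, 3, 0, 0]  (obs o_1=3)
t=2: δ = [2.894e-04, 3.858e-04, 7.234e-05, 2.894e-04, 2.170e-04]  ψ = [3, 4, 3, 0, 3]  (obs o_2=3)
t=3: δ = [2.143e-05, 1.206e-05, 8.038e-06, 1.206e-05, 1.808e-05]  ψ = [1, 4, 1, 0, 0]  (obs o_3=5)
t=4: δ = [5.954e-07, 1.005e-06, 7.535e-07, 1.340e-06, 4.465e-07]  ψ = [0, 4, 4, 0, 0]  (obs o_4=4)
backtrack: best end state = 3; path = [0, 4, 1, 0, 3]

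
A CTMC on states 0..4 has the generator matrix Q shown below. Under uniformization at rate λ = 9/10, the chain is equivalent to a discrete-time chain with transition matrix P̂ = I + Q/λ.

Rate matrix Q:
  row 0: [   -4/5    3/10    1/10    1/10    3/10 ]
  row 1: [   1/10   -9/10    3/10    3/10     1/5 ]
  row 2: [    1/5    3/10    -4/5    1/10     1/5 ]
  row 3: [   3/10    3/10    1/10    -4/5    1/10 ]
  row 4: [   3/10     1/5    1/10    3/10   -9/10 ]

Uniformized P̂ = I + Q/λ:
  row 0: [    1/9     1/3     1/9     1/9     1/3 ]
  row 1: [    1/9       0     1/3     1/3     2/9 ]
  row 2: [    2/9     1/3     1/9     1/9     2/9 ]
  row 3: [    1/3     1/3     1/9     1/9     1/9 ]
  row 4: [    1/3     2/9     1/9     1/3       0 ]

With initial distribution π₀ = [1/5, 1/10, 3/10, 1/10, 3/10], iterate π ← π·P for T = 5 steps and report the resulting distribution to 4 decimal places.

t=0: π = [0.2000, 0.1000, 0.3000, 0.1000, 0.3000]
t=1: π = [0.2333, 0.2667, 0.1333, 0.2000, 0.1667]
t=2: π = [0.2074, 0.2259, 0.1704, 0.2074, 0.1889]
t=3: π = [0.2181, 0.2370, 0.1613, 0.2033, 0.1802]
t=4: π = [0.2143, 0.2343, 0.1638, 0.2038, 0.1838]
t=5: π = [0.2155, 0.2348, 0.1632, 0.2040, 0.1825]

π = [0.2155, 0.2348, 0.1632, 0.2040, 0.1825]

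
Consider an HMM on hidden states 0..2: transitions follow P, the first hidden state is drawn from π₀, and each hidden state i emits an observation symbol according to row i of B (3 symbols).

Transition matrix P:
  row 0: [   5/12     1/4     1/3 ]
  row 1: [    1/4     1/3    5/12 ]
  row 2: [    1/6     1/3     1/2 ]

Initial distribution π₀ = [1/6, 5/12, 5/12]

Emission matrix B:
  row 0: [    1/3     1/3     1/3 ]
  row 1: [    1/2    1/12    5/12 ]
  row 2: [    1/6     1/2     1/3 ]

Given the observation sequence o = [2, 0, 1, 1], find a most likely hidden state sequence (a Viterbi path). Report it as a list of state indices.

path = [1, 1, 2, 2]

t=0: δ = [5.556e-02, 1.736e-01, 1.389e-01]  (obs o_0=2)
t=1: δ = [1.447e-02, 2.894e-02, 1.206e-02]  ψ = [1, 1, 1]  (obs o_1=0)
t=2: δ = [2.411e-03, 8.038e-04, 6.028e-03]  ψ = [1, 1, 1]  (obs o_2=1)
t=3: δ = [3.349e-04, 1.674e-04, 1.507e-03]  ψ = [0, 2, 2]  (obs o_3=1)
backtrack: best end state = 2; path = [1, 1, 2, 2]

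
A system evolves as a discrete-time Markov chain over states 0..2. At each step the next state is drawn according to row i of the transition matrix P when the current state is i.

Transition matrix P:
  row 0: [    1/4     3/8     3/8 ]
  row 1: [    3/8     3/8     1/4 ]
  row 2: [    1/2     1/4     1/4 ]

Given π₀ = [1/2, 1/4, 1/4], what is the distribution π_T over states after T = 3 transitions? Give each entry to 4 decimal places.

π = [0.3652, 0.3384, 0.2964]

t=0: π = [0.5000, 0.2500, 0.2500]
t=1: π = [0.3438, 0.3438, 0.3125]
t=2: π = [0.3711, 0.3359, 0.2930]
t=3: π = [0.3652, 0.3384, 0.2964]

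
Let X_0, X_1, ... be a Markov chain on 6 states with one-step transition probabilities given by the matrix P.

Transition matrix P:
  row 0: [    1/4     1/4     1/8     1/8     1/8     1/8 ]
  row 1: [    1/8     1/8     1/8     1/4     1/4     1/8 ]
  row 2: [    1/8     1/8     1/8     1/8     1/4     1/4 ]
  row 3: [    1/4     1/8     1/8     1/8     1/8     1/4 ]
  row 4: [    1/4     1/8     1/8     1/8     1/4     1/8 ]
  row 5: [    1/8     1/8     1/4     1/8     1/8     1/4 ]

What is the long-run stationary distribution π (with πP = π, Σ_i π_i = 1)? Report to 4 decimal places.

Balance equations π_j = Σ_i π_i·P[i][j]:
  π_0 = 1/4·π_0 + 1/8·π_1 + 1/8·π_2 + 1/4·π_3 + 1/4·π_4 + 1/8·π_5
  π_1 = 1/4·π_0 + 1/8·π_1 + 1/8·π_2 + 1/8·π_3 + 1/8·π_4 + 1/8·π_5
  π_2 = 1/8·π_0 + 1/8·π_1 + 1/8·π_2 + 1/8·π_3 + 1/8·π_4 + 1/4·π_5
  π_3 = 1/8·π_0 + 1/4·π_1 + 1/8·π_2 + 1/8·π_3 + 1/8·π_4 + 1/8·π_5
  π_4 = 1/8·π_0 + 1/4·π_1 + 1/4·π_2 + 1/8·π_3 + 1/4·π_4 + 1/8·π_5
  normalize: π_0 + π_1 + π_2 + π_3 + π_4 + π_5 = 1
Solving the linear system gives exactly π = [5431/28609, 4255/28609, 4236/28609, 4108/28609, 5300/28609, 5279/28609].

π = [0.1898, 0.1487, 0.1481, 0.1436, 0.1853, 0.1845]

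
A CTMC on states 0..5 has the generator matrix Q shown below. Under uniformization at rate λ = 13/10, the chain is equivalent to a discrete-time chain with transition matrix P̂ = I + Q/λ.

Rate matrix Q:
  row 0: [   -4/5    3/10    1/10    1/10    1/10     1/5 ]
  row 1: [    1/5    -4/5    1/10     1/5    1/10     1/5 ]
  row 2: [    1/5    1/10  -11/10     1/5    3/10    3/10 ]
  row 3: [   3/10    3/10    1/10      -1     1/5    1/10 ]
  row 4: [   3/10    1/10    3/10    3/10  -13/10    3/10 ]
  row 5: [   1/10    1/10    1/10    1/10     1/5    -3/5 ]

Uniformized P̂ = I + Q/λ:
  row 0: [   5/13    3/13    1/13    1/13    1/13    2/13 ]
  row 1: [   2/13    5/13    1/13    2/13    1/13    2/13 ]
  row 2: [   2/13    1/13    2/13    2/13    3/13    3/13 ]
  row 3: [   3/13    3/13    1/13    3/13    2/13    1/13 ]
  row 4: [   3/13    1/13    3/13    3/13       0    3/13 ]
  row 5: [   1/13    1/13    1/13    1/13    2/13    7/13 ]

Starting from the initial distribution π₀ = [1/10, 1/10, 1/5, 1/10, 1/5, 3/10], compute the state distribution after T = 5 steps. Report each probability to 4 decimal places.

t=0: π = [0.1000, 0.1000, 0.2000, 0.1000, 0.2000, 0.3000]
t=1: π = [0.1769, 0.1385, 0.1231, 0.1462, 0.1231, 0.2923]
t=2: π = [0.1929, 0.1692, 0.1053, 0.1385, 0.1201, 0.2740]
t=3: π = [0.1972, 0.1800, 0.1035, 0.1378, 0.1156, 0.2659]
t=4: π = [0.1984, 0.1838, 0.1027, 0.1377, 0.1150, 0.2624]
t=5: π = [0.1989, 0.1852, 0.1025, 0.1378, 0.1146, 0.2609]

π = [0.1989, 0.1852, 0.1025, 0.1378, 0.1146, 0.2609]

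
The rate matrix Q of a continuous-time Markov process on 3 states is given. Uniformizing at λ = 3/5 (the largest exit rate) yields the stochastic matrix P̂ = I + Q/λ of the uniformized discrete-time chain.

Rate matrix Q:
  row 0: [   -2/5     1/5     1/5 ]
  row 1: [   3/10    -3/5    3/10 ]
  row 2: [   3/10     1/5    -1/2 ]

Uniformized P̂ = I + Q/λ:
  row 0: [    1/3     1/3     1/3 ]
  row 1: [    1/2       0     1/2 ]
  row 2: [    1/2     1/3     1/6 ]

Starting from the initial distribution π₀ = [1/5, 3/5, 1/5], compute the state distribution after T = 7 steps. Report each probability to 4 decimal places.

t=0: π = [0.2000, 0.6000, 0.2000]
t=1: π = [0.4667, 0.1333, 0.4000]
t=2: π = [0.4222, 0.2889, 0.2889]
t=3: π = [0.4296, 0.2370, 0.3333]
t=4: π = [0.4284, 0.2543, 0.3173]
t=5: π = [0.4286, 0.2486, 0.3228]
t=6: π = [0.4286, 0.2505, 0.3210]
t=7: π = [0.4286, 0.2498, 0.3216]

π = [0.4286, 0.2498, 0.3216]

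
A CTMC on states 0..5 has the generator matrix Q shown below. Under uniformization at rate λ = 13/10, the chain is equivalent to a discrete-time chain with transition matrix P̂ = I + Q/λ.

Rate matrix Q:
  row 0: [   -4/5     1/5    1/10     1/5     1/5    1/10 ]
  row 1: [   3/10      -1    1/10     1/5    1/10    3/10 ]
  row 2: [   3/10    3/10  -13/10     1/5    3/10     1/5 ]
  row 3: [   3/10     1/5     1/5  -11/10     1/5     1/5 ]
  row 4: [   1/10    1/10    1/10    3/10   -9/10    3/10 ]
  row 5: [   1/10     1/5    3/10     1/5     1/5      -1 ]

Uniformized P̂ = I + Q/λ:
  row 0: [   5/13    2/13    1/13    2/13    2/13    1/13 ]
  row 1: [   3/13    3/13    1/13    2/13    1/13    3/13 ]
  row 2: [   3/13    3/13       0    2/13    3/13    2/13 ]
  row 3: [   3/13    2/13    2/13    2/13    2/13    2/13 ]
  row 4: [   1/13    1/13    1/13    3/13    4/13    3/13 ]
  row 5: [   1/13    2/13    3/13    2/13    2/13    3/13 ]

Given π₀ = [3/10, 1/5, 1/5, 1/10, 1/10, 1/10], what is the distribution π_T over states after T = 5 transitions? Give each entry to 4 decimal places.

π = [0.2085, 0.1610, 0.1087, 0.1675, 0.1770, 0.1774]

t=0: π = [0.3000, 0.2000, 0.2000, 0.1000, 0.1000, 0.1000]
t=1: π = [0.2462, 0.1769, 0.0846, 0.1615, 0.1692, 0.1615]
t=2: π = [0.2178, 0.1609, 0.1077, 0.1669, 0.1728, 0.1740]
t=3: π = [0.2109, 0.1612, 0.1082, 0.1671, 0.1763, 0.1761]
t=4: π = [0.2090, 0.1610, 0.1086, 0.1674, 0.1769, 0.1771]
t=5: π = [0.2085, 0.1610, 0.1087, 0.1675, 0.1770, 0.1774]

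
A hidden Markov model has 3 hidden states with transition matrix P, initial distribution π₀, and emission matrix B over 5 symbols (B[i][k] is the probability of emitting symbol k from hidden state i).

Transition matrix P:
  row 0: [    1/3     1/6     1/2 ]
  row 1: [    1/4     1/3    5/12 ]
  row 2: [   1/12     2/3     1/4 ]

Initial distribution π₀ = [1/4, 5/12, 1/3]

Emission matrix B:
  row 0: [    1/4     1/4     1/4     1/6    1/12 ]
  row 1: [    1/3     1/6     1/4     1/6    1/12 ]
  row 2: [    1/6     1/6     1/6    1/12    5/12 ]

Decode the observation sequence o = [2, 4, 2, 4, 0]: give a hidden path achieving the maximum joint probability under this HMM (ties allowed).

t=0: δ = [6.250e-02, 1.042e-01, 5.556e-02]  (obs o_0=2)
t=1: δ = [2.170e-03, 3.086e-03, 1.808e-02]  ψ = [1, 2, 1]  (obs o_1=4)
t=2: δ = [3.768e-04, 3.014e-03, 7.535e-04]  ψ = [2, 2, 2]  (obs o_2=2)
t=3: δ = [6.279e-05, 8.372e-05, 5.233e-04]  ψ = [1, 1, 1]  (obs o_3=4)
t=4: δ = [1.090e-05, 1.163e-04, 2.180e-05]  ψ = [2, 2, 2]  (obs o_4=0)
backtrack: best end state = 1; path = [1, 2, 1, 2, 1]

path = [1, 2, 1, 2, 1]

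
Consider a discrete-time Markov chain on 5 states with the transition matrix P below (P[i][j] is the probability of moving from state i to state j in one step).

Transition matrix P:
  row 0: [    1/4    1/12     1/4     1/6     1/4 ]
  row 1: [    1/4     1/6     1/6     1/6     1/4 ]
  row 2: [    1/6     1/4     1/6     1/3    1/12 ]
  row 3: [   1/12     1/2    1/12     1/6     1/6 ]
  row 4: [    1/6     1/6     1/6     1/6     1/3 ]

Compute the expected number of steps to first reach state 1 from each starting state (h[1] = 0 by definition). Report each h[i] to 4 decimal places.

First-step conditioning: h[1] = 0; for i ≠ 1, h[i] = 1 + Σ_k P[i][k]·h[k].
  h[0] = 1 + 1/4·h[0] + 1/4·h[2] + 1/6·h[3] + 1/4·h[4]
  h[2] = 1 + 1/6·h[0] + 1/6·h[2] + 1/3·h[3] + 1/12·h[4]
  h[3] = 1 + 1/12·h[0] + 1/12·h[2] + 1/6·h[3] + 1/6·h[4]
  h[4] = 1 + 1/6·h[0] + 1/6·h[2] + 1/6·h[3] + 1/3·h[4]
Solving the 4×4 linear system over states ≠ 1 gives exactly h = [289/62, 0, 231/62, 90/31, 134/31] (h[1] = 0 is the target).

h = [4.6613, 0.0000, 3.7258, 2.9032, 4.3226]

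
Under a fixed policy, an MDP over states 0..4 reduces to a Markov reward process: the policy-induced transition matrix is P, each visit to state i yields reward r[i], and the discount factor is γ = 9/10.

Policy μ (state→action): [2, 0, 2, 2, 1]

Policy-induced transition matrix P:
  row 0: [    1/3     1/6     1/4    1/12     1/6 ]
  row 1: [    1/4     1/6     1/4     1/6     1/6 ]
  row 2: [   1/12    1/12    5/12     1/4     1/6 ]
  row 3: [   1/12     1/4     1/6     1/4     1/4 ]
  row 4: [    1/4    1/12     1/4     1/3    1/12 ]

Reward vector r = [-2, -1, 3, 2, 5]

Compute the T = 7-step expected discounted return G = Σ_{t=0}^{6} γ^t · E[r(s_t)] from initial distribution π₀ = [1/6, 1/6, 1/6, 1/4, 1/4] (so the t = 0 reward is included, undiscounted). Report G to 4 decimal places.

G = 8.4666

t=0: π = [0.1667, 0.1667, 0.1667, 0.2500, 0.2500], E[r] = 1.7500, γ^t·E[r] = 1.750000, running G = 1.750000
t=1: π = [0.1944, 0.1528, 0.2569, 0.2292, 0.1667], E[r] = 1.5208, γ^t·E[r] = 1.368750, running G = 3.118750
t=2: π = [0.1852, 0.1505, 0.2737, 0.2188, 0.1719], E[r] = 1.5972, γ^t·E[r] = 1.293750, running G = 4.412500
t=3: π = [0.1834, 0.1478, 0.2774, 0.2209, 0.1706], E[r] = 1.6124, γ^t·E[r] = 1.175449, running G = 5.587949
t=4: π = [0.1822, 0.1477, 0.2778, 0.2213, 0.1709], E[r] = 1.6183, γ^t·E[r] = 1.061741, running G = 6.649690
t=5: π = [0.1820, 0.1477, 0.2779, 0.2216, 0.1709], E[r] = 1.6193, γ^t·E[r] = 0.956209, running G = 7.605899
t=6: π = [0.1819, 0.1477, 0.2778, 0.2216, 0.1709], E[r] = 1.6196, γ^t·E[r] = 0.860717, running G = 8.466615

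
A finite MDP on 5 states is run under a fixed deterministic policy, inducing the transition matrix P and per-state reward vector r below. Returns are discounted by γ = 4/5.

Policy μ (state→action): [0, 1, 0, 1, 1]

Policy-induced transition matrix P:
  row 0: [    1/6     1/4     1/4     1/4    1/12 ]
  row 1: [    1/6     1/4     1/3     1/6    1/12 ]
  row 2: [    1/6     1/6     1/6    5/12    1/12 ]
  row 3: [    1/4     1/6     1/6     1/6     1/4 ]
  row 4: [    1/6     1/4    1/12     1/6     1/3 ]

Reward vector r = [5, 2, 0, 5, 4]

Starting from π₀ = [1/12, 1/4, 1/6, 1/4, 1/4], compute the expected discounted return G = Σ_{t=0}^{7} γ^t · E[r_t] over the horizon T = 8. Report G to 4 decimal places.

G = 13.2180

t=0: π = [0.0833, 0.2500, 0.1667, 0.2500, 0.2500], E[r] = 3.1667, γ^t·E[r] = 3.166667, running G = 3.166667
t=1: π = [0.1875, 0.2153, 0.1944, 0.2153, 0.1875], E[r] = 3.1944, γ^t·E[r] = 2.555556, running G = 5.722222
t=2: π = [0.1846, 0.2159, 0.2025, 0.2309, 0.1661], E[r] = 3.1736, γ^t·E[r] = 2.031111, running G = 7.753333
t=3: π = [0.1859, 0.2139, 0.2042, 0.2327, 0.1633], E[r] = 3.1741, γ^t·E[r] = 1.625136, running G = 9.378469
t=4: π = [0.1861, 0.2136, 0.2042, 0.2332, 0.1629], E[r] = 3.1753, γ^t·E[r] = 1.300602, running G = 10.679072
t=5: π = [0.1861, 0.2136, 0.2042, 0.2332, 0.1629], E[r] = 3.1755, γ^t·E[r] = 1.040533, running G = 11.719605
t=6: π = [0.1861, 0.2135, 0.2042, 0.2332, 0.1629], E[r] = 3.1755, γ^t·E[r] = 0.832431, running G = 12.552036
t=7: π = [0.1861, 0.2135, 0.2042, 0.2332, 0.1629], E[r] = 3.1755, γ^t·E[r] = 0.665945, running G = 13.217980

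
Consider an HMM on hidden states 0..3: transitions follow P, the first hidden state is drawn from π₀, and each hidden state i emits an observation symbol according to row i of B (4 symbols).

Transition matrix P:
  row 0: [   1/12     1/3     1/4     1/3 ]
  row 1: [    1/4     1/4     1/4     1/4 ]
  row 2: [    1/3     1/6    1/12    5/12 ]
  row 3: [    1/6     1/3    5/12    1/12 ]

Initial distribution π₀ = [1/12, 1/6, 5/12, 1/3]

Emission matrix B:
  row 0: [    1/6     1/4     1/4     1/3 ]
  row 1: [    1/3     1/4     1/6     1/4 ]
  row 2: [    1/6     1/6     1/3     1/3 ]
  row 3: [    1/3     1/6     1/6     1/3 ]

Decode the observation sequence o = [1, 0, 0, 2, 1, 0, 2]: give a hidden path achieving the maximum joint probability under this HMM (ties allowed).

t=0: δ = [2.083e-02, 4.167e-02, 6.944e-02, 5.556e-02]  (obs o_0=1)
t=1: δ = [3.858e-03, 6.173e-03, 3.858e-03, 9.645e-03]  ψ = [2, 3, 3, 2]  (obs o_1=0)
t=2: δ = [2.679e-04, 1.072e-03, 6.698e-04, 5.358e-04]  ψ = [3, 3, 3, 2]  (obs o_2=0)
t=3: δ = [6.698e-05, 4.465e-05, 8.931e-05, 4.651e-05]  ψ = [1, 1, 1, 2]  (obs o_3=2)
t=4: δ = [7.442e-06, 5.582e-06, 3.230e-06, 6.202e-06]  ψ = [2, 0, 3, 2]  (obs o_4=1)
t=5: δ = [2.326e-07, 8.269e-07, 4.307e-07, 8.269e-07]  ψ = [1, 0, 3, 0]  (obs o_5=0)
t=6: δ = [5.168e-08, 4.594e-08, 1.148e-07, 3.445e-08]  ψ = [1, 3, 3, 1]  (obs o_6=2)
backtrack: best end state = 2; path = [2, 3, 1, 2, 0, 3, 2]

path = [2, 3, 1, 2, 0, 3, 2]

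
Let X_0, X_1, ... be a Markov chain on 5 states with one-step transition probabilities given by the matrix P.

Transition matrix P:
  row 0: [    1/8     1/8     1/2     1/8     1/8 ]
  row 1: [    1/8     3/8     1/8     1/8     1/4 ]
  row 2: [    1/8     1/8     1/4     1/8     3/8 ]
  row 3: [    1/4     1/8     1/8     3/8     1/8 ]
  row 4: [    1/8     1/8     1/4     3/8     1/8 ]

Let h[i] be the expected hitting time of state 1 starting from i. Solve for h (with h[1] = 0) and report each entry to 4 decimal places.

First-step conditioning: h[1] = 0; for i ≠ 1, h[i] = 1 + Σ_k P[i][k]·h[k].
  h[0] = 1 + 1/8·h[0] + 1/2·h[2] + 1/8·h[3] + 1/8·h[4]
  h[2] = 1 + 1/8·h[0] + 1/4·h[2] + 1/8·h[3] + 3/8·h[4]
  h[3] = 1 + 1/4·h[0] + 1/8·h[2] + 3/8·h[3] + 1/8·h[4]
  h[4] = 1 + 1/8·h[0] + 1/4·h[2] + 3/8·h[3] + 1/8·h[4]
Solving the 4×4 linear system over states ≠ 1 gives exactly h = [8, 0, 8, 8, 8] (h[1] = 0 is the target).

h = [8.0000, 0.0000, 8.0000, 8.0000, 8.0000]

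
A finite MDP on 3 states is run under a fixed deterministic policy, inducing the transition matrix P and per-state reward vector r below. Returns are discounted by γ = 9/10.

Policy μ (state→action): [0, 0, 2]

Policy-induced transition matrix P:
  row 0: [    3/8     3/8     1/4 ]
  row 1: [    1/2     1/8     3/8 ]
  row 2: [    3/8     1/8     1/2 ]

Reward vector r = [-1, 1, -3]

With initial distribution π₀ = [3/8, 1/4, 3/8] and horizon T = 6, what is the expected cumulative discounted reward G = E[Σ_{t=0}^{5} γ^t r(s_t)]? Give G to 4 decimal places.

G = -6.0250

t=0: π = [0.3750, 0.2500, 0.3750], E[r] = -1.2500, γ^t·E[r] = -1.250000, running G = -1.250000
t=1: π = [0.4063, 0.2188, 0.3750], E[r] = -1.3125, γ^t·E[r] = -1.181250, running G = -2.431250
t=2: π = [0.4023, 0.2266, 0.3711], E[r] = -1.2891, γ^t·E[r] = -1.044141, running G = -3.475391
t=3: π = [0.4033, 0.2256, 0.3711], E[r] = -1.2910, γ^t·E[r] = -0.941150, running G = -4.416541
t=4: π = [0.4032, 0.2258, 0.3710], E[r] = -1.2903, γ^t·E[r] = -0.846555, running G = -5.263096
t=5: π = [0.4032, 0.2258, 0.3710], E[r] = -1.2903, γ^t·E[r] = -0.761935, running G = -6.025031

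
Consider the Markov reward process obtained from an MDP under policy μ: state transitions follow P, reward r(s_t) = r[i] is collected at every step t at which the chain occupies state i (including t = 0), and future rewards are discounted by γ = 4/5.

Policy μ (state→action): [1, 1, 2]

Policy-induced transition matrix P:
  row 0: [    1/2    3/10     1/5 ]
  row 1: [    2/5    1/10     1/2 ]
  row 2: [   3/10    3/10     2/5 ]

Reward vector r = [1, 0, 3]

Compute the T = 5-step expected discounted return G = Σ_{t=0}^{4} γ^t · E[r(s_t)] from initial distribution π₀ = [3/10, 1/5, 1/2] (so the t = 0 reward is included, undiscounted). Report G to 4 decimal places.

t=0: π = [0.3000, 0.2000, 0.5000], E[r] = 1.8000, γ^t·E[r] = 1.800000, running G = 1.800000
t=1: π = [0.3800, 0.2600, 0.3600], E[r] = 1.4600, γ^t·E[r] = 1.168000, running G = 2.968000
t=2: π = [0.4020, 0.2480, 0.3500], E[r] = 1.4520, γ^t·E[r] = 0.929280, running G = 3.897280
t=3: π = [0.4052, 0.2504, 0.3444], E[r] = 1.4384, γ^t·E[r] = 0.736461, running G = 4.633741
t=4: π = [0.4061, 0.2499, 0.3440], E[r] = 1.4381, γ^t·E[r] = 0.589038, running G = 5.222778

G = 5.2228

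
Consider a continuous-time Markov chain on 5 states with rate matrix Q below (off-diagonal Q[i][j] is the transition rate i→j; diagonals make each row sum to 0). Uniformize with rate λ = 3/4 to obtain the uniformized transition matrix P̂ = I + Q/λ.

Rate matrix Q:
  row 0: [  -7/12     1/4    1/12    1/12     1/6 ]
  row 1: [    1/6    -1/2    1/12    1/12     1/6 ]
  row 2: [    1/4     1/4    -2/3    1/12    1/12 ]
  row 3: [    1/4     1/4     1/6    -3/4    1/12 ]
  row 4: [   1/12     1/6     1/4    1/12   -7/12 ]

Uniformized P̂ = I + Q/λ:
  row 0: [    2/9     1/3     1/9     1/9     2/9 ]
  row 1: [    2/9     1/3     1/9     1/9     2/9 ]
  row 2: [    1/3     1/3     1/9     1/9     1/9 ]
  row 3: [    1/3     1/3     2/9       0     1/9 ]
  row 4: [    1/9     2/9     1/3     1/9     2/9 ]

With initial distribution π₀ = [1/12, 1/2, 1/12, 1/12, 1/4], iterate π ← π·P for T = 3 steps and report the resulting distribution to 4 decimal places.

π = [0.2307, 0.3121, 0.1647, 0.1000, 0.1925]

t=0: π = [0.0833, 0.5000, 0.0833, 0.0833, 0.2500]
t=1: π = [0.2130, 0.3056, 0.1759, 0.1019, 0.2037]
t=2: π = [0.2305, 0.3107, 0.1677, 0.0998, 0.1914]
t=3: π = [0.2307, 0.3121, 0.1647, 0.1000, 0.1925]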